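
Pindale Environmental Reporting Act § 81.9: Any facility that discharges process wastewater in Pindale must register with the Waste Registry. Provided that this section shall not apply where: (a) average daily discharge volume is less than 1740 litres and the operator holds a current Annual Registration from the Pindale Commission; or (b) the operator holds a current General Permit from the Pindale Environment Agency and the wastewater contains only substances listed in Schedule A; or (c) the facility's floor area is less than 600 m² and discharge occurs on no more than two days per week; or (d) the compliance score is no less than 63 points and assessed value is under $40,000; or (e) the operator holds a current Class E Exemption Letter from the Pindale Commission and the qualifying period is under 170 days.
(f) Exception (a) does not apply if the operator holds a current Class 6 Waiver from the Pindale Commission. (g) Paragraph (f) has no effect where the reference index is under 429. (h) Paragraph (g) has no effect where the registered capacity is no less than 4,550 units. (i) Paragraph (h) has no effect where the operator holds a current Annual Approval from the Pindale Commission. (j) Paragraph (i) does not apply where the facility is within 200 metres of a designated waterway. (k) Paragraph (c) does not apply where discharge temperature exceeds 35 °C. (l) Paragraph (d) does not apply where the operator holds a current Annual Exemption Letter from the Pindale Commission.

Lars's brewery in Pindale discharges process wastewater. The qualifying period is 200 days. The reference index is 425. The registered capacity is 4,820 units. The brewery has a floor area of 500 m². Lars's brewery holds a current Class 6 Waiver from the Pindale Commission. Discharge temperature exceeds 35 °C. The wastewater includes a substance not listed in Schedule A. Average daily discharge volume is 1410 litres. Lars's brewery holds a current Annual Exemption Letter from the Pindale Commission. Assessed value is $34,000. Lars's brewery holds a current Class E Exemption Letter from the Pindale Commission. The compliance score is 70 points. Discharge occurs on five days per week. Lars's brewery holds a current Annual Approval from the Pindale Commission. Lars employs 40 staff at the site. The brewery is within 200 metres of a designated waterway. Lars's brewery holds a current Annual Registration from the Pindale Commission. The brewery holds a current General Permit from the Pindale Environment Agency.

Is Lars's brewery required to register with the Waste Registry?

Exception (a): average daily discharge volume is 1410 litres, less than the 1740 litres limit; a current Annual Registration is held — every condition holds. However, paragraphs (f)–(j) must be considered: (f) operates against (a): a current Class 6 Waiver is held. (g) operates (the reference index is 425, under the 429 limit), but is itself disapplied by (h): (h) is engaged — the registered capacity is 4,820 units, meeting the 4,550 units threshold. (i) operates (a current Annual Approval is held), but is displaced by (j): (j) operates against (i): the brewery is within 200 m of a designated waterway. So (a) is unavailable.
Exception (b) does not apply: the wastewater includes a non-Schedule-A substance.
Exception (c) fails — discharge occurs on five days per week.
Exception (d) is satisfied on its face — the compliance score is 70 points, meeting the 63 points threshold; assessed value is $34,000, under the $40,000 limit. However, paragraph (l) must be considered: (l) applies — a current Annual Exemption Letter is held. So (d) is unavailable.
Exception (e) requires that the qualifying period is under 170 days; but the qualifying period is 200 days, not under 170 days, so (e) is unavailable.
No exception is made out. Lars's brewery falls within the general rule.

Yes — Lars's brewery must register with the Waste Registry.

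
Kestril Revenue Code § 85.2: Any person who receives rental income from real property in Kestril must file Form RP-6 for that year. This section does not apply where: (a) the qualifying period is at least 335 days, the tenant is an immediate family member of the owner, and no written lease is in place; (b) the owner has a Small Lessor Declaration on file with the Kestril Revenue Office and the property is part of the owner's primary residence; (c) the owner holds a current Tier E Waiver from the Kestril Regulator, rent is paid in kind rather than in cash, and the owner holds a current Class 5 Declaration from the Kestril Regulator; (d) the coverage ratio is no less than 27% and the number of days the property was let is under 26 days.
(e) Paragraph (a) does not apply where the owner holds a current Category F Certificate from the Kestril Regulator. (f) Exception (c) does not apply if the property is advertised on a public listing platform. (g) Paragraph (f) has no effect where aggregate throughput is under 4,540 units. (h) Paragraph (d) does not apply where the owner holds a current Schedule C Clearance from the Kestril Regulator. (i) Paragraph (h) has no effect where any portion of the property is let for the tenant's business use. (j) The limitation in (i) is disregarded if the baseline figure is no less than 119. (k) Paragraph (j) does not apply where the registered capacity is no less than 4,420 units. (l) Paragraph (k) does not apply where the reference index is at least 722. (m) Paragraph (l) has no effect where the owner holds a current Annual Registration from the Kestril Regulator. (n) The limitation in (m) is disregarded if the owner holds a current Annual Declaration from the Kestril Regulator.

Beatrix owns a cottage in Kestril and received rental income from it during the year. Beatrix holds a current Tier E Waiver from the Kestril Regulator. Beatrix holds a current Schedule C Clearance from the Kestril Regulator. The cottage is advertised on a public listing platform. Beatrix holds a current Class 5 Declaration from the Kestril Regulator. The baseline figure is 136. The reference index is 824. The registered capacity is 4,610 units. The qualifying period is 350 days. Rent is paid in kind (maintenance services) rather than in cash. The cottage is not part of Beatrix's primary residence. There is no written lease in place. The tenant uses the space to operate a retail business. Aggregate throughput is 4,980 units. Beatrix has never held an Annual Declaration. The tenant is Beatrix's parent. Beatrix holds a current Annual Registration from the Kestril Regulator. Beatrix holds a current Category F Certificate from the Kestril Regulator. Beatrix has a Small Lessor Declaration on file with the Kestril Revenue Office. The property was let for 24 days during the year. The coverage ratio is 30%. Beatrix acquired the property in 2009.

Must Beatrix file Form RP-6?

All of (a)'s requirements are met (the qualifying period is 350 days, meeting the 335 days threshold; the tenant is an immediate family member; there is no written lease). But: (e) operates against (a): a current Category F Certificate is held. (a) is therefore removed.
Exception (b) fails — the cottage is not part of the primary residence.
Exception (c) is satisfied on its face — a current Tier E Waiver is held; rent is paid in kind; a current Class 5 Declaration is held. However, paragraphs (f)–(g) must be considered: (f) applies — the property is publicly advertised. (g) is not triggered (aggregate throughput is 4,980 units, not under 4,540 units), so (f) stands. Exception (c) does not apply.
All of (d)'s requirements are met (the coverage ratio is 30%, meeting the 27% threshold; the number of days the property was let is 24 days, under the 26 days limit). Considering the limiting provisions: (h) applies (a current Schedule C Clearance is held), but yields to (i): (i) operates — the space is let for business use. (j) would limit (i) — the baseline figure is 136, meeting the 119 threshold — but (k) sets (j) aside: (k) operates against (j): the registered capacity is 4,610 units, meeting the 4,420 units threshold. (l) is engaged (the reference index is 824, meeting the 722 threshold), but is displaced by (m): (m) applies — a current Annual Registration is held. (n), which would lift (m), does not operate here — the Annual Declaration is not current. Exception (d) stands.

No — exception (d) applies; Beatrix is not required to file Form RP-6.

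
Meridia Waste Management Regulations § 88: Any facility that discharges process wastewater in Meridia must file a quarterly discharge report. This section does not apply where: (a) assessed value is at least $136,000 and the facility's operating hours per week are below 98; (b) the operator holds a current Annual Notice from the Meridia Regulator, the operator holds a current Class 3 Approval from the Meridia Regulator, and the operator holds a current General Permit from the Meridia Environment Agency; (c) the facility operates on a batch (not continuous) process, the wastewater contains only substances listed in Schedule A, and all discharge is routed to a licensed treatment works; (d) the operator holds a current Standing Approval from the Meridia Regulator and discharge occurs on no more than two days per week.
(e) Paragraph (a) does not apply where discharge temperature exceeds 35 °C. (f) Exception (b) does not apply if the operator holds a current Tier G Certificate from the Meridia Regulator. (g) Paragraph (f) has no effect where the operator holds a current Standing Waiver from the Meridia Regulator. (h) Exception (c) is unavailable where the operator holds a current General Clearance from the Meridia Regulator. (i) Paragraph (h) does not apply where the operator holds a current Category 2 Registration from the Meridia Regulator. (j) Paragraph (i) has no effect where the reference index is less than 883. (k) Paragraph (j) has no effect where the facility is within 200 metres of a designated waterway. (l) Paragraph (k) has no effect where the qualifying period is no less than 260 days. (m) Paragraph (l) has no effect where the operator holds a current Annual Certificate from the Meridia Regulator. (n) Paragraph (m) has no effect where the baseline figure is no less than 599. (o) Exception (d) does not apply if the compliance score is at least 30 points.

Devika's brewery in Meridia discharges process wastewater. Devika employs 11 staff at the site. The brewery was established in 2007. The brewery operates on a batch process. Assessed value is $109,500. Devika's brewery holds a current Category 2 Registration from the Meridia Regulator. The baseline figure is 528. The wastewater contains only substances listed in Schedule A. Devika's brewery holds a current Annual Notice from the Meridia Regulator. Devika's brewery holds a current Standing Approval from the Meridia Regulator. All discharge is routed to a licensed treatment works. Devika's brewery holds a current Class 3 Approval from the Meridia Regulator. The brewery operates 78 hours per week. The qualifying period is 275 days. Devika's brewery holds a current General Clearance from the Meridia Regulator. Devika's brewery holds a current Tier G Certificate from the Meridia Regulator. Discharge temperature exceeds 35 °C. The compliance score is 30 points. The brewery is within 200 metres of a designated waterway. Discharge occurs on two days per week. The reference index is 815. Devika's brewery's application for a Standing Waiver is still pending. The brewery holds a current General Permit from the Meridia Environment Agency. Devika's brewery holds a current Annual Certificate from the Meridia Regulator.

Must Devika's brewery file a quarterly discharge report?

Exception (a) does not apply: assessed value is $109,500, short of $136,000.
Exception (b)'s conditions are all satisfied: a current Annual Notice is held; a current Class 3 Approval is held; a current General Permit is held. Turning to paragraphs (f)–(g): (f) applies — a current Tier G Certificate is held. (g) does not operate here (there is no Standing Waiver in force), so (f) stands. So (b) is unavailable.
All of (c)'s requirements are met (the facility operates on a batch process; the wastewater is Schedule-A-only; discharge is routed to a licensed treatment works). Considering the limiting provisions: (h) would limit (c) — a current General Clearance is held — but (i) sets (h) aside: (i) applies — a current Category 2 Registration is held. (j) would limit (i) — the reference index is 815, less than the 883 limit — but (k) sets (j) aside: (k) operates against (j): the brewery is within 200 m of a designated waterway. (l) would limit (k) — the qualifying period is 275 days, meeting the 260 days threshold — but (m) sets (l) aside: (m) is engaged — a current Annual Certificate is held. (n), which would lift (m), is not engaged — the baseline figure is 528, short of 599. So (c) applies.
All of (d)'s requirements are met (a current Standing Approval is held; discharge occurs on no more than two days per week). But applying paragraph (o): (o) applies — the compliance score is 30 points, meeting the 30 points threshold. So (d) is unavailable.

No — exception (c) applies; Devika's brewery is not required to file a quarterly discharge report.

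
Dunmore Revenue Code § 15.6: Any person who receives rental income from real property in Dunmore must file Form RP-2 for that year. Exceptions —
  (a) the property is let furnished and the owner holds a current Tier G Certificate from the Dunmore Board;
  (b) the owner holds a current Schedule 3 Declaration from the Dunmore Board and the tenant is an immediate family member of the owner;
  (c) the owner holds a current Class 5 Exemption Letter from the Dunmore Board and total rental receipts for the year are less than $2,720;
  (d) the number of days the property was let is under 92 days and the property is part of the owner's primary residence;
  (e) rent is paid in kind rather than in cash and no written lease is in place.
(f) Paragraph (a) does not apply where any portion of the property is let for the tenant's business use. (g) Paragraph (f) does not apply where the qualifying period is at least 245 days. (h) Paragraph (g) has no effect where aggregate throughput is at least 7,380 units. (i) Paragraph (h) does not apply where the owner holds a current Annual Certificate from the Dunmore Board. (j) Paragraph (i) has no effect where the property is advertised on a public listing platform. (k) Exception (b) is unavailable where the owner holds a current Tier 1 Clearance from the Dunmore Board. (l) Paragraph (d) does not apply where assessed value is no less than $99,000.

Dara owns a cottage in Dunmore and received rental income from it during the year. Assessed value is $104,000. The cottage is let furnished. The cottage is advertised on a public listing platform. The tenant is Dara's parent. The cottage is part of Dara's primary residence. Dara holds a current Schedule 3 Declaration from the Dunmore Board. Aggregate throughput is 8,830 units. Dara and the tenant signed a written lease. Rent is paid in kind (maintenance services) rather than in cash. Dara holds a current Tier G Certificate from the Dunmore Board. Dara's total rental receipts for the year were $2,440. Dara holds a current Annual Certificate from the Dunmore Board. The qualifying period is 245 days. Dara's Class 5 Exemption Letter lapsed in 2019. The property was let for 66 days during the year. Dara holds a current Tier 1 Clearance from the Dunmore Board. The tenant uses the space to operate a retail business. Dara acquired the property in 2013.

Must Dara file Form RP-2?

Yes — Dara must file Form RP-2.

Exception (a) is satisfied on its face — the property is let furnished; a current Tier G Certificate is held. However, paragraphs (f)–(j) must be considered: (f) operates against (a): the space is let for business use. (g) would limit (f) — the qualifying period is 245 days, meeting the 245 days threshold — but (h) sets (g) aside: (h) applies — aggregate throughput is 8,830 units, meeting the 7,380 units threshold. (i) would limit (h) — a current Annual Certificate is held — but (j) sets (i) aside: (j) operates against (i): the property is publicly advertised. (a) is therefore removed.
Exception (b): a current Schedule 3 Declaration is held; the tenant is an immediate family member — every condition holds. But applying paragraph (k): (k) operates against (b): a current Tier 1 Clearance is held. So (b) is unavailable.
Exception (c) fails — the Class 5 Exemption Letter is not current.
Exception (d): the number of days the property was let is 66 days, under the 92 days limit; the cottage is part of the primary residence — every condition holds. But: (l) operates against (d): assessed value is $104,000, meeting the $99,000 threshold. Exception (d) does not apply.
Exception (e) fails — a written lease is in place.
None of the exceptions is available; § 15.6 applies in full.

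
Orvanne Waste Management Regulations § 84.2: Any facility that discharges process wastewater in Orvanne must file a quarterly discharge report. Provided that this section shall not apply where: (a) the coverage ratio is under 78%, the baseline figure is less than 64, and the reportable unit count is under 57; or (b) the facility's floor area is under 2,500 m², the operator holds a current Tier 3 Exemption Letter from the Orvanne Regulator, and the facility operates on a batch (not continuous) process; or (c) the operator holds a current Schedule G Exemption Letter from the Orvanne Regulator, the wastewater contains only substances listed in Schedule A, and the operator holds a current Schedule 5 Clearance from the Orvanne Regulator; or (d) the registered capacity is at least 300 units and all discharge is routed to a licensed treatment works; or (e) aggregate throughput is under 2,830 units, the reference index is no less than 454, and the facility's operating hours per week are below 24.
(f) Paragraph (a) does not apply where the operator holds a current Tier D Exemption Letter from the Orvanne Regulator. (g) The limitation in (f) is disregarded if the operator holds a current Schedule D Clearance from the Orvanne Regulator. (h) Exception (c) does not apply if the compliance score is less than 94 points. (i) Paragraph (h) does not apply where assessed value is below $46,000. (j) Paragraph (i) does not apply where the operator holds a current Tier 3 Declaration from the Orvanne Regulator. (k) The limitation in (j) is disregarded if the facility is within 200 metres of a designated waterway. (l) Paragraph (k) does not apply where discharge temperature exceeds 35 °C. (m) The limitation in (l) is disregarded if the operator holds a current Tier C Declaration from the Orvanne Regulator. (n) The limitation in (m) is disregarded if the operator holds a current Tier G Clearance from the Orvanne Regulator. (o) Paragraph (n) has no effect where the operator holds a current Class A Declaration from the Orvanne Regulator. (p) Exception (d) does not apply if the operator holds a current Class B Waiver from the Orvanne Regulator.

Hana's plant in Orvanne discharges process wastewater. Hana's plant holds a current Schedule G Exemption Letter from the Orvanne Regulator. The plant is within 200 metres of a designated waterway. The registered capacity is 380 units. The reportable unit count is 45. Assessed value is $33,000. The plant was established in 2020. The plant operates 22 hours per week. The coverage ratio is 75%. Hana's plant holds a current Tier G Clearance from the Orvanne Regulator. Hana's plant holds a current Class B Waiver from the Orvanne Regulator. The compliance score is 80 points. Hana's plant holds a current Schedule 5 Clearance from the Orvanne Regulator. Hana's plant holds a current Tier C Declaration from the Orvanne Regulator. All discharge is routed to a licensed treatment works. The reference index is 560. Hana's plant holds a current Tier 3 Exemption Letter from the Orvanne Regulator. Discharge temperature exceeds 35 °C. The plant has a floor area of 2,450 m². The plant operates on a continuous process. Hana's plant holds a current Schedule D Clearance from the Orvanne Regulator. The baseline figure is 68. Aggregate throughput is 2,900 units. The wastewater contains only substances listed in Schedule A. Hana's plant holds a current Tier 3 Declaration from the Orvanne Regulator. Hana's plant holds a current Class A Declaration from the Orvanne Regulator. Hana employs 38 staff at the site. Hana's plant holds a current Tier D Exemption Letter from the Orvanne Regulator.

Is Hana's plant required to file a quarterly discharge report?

Exception (a) fails — the baseline figure is 68, not less than 64.
Exception (b) does not apply: the facility operates on a continuous process.
Exception (c): a current Schedule G Exemption Letter is held; the wastewater is Schedule-A-only; a current Schedule 5 Clearance is held — every condition holds. Under paragraphs (h)–(o): (h) would limit (c) — the compliance score is 80 points, less than the 94 points limit — but (i) sets (h) aside: (i) operates against (h): assessed value is $33,000, below the $46,000 limit. (j) applies (a current Tier 3 Declaration is held), but is set aside by (k): (k) is engaged — the plant is within 200 m of a designated waterway. (l) would limit (k) — discharge temperature exceeds 35 °C — but (m) sets (l) aside: (m) operates against (l): a current Tier C Declaration is held. (n) would limit (m) — a current Tier G Clearance is held — but (o) sets (n) aside: (o) is engaged — a current Class A Declaration is held. (c) remains available.
Exception (d) is satisfied on its face — the registered capacity is 380 units, meeting the 300 units threshold; discharge is routed to a licensed treatment works. But applying paragraph (p): (p) is engaged — a current Class B Waiver is held. So (d) is unavailable.
Exception (e) fails — aggregate throughput is 2,900 units, not under 2,830 units.

No — exception (c) applies; Hana's plant is not required to file a quarterly discharge report.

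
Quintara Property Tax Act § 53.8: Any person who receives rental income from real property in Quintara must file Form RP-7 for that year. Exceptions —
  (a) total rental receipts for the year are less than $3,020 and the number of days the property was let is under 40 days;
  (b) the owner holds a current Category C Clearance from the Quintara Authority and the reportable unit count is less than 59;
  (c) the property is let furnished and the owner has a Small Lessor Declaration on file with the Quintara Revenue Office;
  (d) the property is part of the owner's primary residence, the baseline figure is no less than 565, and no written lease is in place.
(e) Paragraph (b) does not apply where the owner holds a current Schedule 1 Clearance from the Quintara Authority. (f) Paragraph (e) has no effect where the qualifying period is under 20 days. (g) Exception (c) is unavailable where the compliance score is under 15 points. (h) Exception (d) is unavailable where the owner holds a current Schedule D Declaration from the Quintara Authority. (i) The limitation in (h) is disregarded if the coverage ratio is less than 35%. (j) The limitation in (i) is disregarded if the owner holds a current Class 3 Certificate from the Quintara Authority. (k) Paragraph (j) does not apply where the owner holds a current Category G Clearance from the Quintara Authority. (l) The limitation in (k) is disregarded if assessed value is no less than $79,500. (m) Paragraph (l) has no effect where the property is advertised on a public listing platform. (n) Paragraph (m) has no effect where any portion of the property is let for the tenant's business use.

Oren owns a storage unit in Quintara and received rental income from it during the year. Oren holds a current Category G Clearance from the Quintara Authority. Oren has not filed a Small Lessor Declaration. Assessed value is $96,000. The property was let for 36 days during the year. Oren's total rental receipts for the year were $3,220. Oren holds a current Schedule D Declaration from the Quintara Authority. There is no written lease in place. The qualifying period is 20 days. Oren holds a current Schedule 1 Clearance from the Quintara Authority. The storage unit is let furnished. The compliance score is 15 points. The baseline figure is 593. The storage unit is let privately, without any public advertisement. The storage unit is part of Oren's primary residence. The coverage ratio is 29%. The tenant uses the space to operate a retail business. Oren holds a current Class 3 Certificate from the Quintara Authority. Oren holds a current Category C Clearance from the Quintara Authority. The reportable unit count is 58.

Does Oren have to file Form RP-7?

Yes — Oren must file Form RP-7.

Exception (a) fails — total rental receipts for the year are $3,220, not less than $3,020.
All of (b)'s requirements are met (a current Category C Clearance is held; the reportable unit count is 58, less than the 59 limit). Turning to paragraphs (e)–(f): (e) operates against (b): a current Schedule 1 Clearance is held. (f), which would lift (e), does not operate here — the qualifying period is 20 days, not under 20 days. (b) is therefore removed.
Exception (c) does not apply: no Small Lessor Declaration is on file.
Exception (d)'s conditions are all satisfied: the storage unit is part of the primary residence; the baseline figure is 593, meeting the 565 threshold; there is no written lease. However, paragraphs (h)–(n) must be considered: (h) operates against (d): a current Schedule D Declaration is held. (i) would limit (h) — the coverage ratio is 29%, less than the 35% limit — but (j) sets (i) aside: (j) operates against (i): a current Class 3 Certificate is held. (k) would limit (j) — a current Category G Clearance is held — but (l) sets (k) aside: (l) operates against (k): assessed value is $96,000, meeting the $79,500 threshold. (m), which would lift (l), does not operate here — the property is let privately without advertisement. Exception (d) does not apply.
Every exception is unavailable, so the rule governs.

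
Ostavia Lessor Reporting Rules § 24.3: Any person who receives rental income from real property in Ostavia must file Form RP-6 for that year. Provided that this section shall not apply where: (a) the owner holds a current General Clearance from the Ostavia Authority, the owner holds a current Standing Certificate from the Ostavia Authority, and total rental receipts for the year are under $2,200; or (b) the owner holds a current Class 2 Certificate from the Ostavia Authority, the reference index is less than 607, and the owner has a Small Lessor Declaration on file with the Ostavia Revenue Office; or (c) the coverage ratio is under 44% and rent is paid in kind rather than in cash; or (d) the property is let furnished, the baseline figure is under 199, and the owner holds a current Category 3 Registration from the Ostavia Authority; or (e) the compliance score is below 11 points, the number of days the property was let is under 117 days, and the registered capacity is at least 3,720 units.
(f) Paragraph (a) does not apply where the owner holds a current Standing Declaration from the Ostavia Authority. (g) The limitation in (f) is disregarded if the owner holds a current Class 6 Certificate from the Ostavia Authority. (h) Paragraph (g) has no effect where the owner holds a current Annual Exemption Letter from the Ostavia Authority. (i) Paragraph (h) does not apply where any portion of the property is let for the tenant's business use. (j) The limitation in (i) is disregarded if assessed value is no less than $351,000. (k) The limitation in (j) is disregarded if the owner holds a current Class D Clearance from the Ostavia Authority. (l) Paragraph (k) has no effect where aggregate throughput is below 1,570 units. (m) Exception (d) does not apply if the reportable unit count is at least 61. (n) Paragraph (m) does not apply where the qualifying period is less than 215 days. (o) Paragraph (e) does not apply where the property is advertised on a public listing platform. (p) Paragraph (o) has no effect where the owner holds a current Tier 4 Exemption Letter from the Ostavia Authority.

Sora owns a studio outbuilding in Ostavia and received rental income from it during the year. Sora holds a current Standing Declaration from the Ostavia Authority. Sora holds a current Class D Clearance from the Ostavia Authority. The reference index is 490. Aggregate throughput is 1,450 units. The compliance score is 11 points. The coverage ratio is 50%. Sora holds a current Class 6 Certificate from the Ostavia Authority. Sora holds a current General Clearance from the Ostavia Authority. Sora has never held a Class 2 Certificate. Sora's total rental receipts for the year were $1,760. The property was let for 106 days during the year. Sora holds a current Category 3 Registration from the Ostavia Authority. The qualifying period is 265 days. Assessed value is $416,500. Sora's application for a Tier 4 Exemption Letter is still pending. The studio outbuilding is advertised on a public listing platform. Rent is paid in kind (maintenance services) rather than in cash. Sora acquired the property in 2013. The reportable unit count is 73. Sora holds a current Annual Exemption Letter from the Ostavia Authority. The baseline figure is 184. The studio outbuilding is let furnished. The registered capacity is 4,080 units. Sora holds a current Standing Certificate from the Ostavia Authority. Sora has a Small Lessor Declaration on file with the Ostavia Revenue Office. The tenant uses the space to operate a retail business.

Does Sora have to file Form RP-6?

Yes — Sora must file Form RP-6.

Exception (a): a current General Clearance is held; a current Standing Certificate is held; total rental receipts for the year are $1,760, under the $2,200 limit — every condition holds. But: (f) operates against (a): a current Standing Declaration is held. (g) is triggered (a current Class 6 Certificate is held), but is set aside by (h): (h) applies — a current Annual Exemption Letter is held. (i) would limit (h) — the space is let for business use — but (j) sets (i) aside: (j) is engaged — assessed value is $416,500, meeting the $351,000 threshold. (k) would limit (j) — a current Class D Clearance is held — but (l) sets (k) aside: (l) operates against (k): aggregate throughput is 1,450 units, below the 1,570 units limit. Exception (a) does not apply.
Exception (b) does not apply: there is no Class 2 Certificate in force.
Exception (c) requires that the coverage ratio is under 44%; but the coverage ratio is 50%, not under 44%, so (c) is unavailable.
Exception (d)'s conditions are all satisfied: the property is let furnished; the baseline figure is 184, under the 199 limit; a current Category 3 Registration is held. But: (m) operates against (d): the reportable unit count is 73, meeting the 61 threshold. (n), which would lift (m), is not triggered — the qualifying period is 265 days, not less than 215 days. Exception (d) does not apply.
Exception (e) fails — the compliance score is 11 points, not below 11 points.
No exception displaces § 24.3.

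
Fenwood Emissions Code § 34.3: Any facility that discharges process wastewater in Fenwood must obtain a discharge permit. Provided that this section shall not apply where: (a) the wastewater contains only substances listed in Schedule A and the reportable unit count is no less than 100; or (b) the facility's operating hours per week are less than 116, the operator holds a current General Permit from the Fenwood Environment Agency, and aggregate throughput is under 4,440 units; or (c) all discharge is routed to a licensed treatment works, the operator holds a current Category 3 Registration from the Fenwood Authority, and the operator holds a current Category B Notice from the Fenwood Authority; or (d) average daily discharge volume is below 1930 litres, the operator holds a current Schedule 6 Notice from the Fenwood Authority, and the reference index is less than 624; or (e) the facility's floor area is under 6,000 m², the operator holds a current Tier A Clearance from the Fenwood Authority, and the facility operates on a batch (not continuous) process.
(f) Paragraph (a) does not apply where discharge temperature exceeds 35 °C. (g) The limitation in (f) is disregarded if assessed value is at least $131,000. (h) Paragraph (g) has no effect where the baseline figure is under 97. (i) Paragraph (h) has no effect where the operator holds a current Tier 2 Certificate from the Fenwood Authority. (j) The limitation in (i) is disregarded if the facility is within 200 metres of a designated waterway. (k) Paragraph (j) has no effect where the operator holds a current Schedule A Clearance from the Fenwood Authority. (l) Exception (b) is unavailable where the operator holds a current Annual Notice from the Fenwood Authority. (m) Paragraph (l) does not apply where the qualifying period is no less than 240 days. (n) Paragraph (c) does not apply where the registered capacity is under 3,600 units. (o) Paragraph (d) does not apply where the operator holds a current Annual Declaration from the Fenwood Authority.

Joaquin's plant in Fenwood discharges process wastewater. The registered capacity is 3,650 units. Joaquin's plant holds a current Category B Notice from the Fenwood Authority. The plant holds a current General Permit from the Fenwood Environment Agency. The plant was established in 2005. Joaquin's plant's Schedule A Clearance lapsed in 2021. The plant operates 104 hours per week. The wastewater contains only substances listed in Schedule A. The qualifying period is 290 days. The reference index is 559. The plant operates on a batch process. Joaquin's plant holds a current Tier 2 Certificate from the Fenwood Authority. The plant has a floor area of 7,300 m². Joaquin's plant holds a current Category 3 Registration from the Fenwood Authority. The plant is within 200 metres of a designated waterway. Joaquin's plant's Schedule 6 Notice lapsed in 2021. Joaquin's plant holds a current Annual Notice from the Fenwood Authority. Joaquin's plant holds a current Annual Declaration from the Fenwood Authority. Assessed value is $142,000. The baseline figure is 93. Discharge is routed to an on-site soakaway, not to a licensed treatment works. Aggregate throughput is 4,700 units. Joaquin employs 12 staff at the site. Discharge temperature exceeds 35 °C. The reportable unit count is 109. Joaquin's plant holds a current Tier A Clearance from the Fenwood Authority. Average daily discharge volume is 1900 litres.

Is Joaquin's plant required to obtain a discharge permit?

Yes — Joaquin's plant must obtain a discharge permit.

Exception (a)'s conditions are all satisfied: the wastewater is Schedule-A-only; the reportable unit count is 109, meeting the 100 threshold. But applying paragraphs (f)–(k): (f) is triggered — discharge temperature exceeds 35 °C. (g) would limit (f) — assessed value is $142,000, meeting the $131,000 threshold — but (h) sets (g) aside: (h) operates against (g): the baseline figure is 93, under the 97 limit. (i) is engaged (a current Tier 2 Certificate is held), but is displaced by (j): (j) is triggered — the plant is within 200 m of a designated waterway. (k), which would lift (j), is not engaged — no current Schedule A Clearance is held. Exception (a) does not apply.
Exception (b) requires that aggregate throughput is under 4,440 units; but aggregate throughput is 4,700 units, not under 4,440 units, so (b) is unavailable.
Exception (c) fails — discharge is not routed to a licensed treatment works.
Exception (d) requires that the operator holds a current Schedule 6 Notice from the Fenwood Authority; but the Schedule 6 Notice is not current, so (d) is unavailable.
Exception (e) does not apply: the facility's floor area is 7,300 m², not under 6,000 m².
None of the exceptions is available; § 34.3 applies in full.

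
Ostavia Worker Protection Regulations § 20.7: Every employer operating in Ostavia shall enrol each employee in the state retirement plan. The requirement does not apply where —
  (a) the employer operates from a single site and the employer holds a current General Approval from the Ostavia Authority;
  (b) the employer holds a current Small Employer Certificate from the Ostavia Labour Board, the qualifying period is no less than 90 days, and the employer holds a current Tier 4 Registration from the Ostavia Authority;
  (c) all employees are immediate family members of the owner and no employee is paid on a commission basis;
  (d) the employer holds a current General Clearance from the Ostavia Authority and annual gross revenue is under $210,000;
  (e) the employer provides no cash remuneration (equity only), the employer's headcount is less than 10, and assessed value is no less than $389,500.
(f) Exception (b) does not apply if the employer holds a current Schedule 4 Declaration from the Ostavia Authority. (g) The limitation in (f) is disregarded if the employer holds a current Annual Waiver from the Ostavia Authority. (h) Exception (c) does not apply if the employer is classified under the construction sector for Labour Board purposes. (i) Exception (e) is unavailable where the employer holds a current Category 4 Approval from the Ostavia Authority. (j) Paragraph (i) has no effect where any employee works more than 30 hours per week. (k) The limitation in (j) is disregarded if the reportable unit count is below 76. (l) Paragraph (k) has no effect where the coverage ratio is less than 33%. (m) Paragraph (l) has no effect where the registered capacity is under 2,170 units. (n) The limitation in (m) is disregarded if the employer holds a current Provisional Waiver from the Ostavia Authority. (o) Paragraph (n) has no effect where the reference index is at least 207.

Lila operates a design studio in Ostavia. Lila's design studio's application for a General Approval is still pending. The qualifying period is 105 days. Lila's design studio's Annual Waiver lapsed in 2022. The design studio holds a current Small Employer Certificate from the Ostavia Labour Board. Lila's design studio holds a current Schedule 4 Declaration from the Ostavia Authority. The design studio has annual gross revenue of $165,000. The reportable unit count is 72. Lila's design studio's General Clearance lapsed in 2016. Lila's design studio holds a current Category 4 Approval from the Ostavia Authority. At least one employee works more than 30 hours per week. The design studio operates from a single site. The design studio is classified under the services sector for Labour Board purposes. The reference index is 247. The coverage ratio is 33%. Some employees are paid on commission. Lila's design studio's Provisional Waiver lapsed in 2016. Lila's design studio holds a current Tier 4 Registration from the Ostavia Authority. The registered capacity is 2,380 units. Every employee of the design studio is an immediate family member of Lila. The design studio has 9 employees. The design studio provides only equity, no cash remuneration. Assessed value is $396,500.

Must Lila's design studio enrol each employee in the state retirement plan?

Yes — Lila's design studio must enrol each employee in the state retirement plan.

Exception (a) requires that the employer holds a current General Approval from the Ostavia Authority; but no current General Approval is held, so (a) is unavailable.
Exception (b): a current Small Employer Certificate is held; the qualifying period is 105 days, meeting the 90 days threshold; a current Tier 4 Registration is held — every condition holds. But: (f) operates against (b): a current Schedule 4 Declaration is held. (g) is not triggered (there is no Annual Waiver in force), so (f) stands. So (b) is unavailable.
Exception (c) fails — some employees are paid on commission.
Exception (d) does not apply: no current General Clearance is held.
Exception (e)'s conditions are all satisfied: remuneration is equity-only; the employer's headcount is 9, less than the 10 limit; assessed value is $396,500, meeting the $389,500 threshold. But applying paragraphs (i)–(o): (i) operates against (e): a current Category 4 Approval is held. (j) operates (at least one employee exceeds 30 hours/week), but is itself disapplied by (k): (k) applies — the reportable unit count is 72, below the 76 limit. (l), which would lift (k), is not engaged — the coverage ratio is 33%, not less than 33%. (e) is therefore removed.
Every exception is unavailable, so the rule governs.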